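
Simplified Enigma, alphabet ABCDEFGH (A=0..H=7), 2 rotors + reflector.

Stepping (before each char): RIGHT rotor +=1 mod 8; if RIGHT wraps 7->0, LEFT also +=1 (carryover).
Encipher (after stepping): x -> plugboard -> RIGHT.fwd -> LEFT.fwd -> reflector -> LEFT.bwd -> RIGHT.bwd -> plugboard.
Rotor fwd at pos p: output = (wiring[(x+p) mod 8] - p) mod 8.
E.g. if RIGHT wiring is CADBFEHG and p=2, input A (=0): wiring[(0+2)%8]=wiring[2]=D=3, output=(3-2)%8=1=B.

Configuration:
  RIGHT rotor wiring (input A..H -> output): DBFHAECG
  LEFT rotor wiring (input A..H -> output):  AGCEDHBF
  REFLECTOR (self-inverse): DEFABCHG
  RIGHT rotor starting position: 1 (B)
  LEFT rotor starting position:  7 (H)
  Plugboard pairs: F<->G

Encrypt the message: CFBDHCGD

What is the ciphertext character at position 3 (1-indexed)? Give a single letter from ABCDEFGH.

Char 1 ('C'): step: R->2, L=7; C->plug->C->R->G->L->A->refl->D->L'->D->R'->A->plug->A
Char 2 ('F'): step: R->3, L=7; F->plug->G->R->G->L->A->refl->D->L'->D->R'->E->plug->E
Char 3 ('B'): step: R->4, L=7; B->plug->B->R->A->L->G->refl->H->L'->C->R'->D->plug->D

D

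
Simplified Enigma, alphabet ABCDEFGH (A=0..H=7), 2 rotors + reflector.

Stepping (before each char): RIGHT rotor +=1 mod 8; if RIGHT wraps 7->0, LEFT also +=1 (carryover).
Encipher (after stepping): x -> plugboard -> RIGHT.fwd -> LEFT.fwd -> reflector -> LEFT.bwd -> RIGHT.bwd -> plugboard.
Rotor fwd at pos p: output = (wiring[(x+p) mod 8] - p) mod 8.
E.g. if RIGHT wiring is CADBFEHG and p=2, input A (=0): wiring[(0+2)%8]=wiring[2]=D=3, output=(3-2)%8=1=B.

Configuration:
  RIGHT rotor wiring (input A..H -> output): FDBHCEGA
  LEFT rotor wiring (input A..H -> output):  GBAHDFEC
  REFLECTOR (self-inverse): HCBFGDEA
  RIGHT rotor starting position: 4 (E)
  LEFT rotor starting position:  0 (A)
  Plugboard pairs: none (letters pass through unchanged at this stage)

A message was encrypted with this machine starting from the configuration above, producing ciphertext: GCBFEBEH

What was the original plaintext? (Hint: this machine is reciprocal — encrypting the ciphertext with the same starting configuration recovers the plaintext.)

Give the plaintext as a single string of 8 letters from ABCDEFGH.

Answer: CFEECABA

Derivation:
Char 1 ('G'): step: R->5, L=0; G->plug->G->R->C->L->A->refl->H->L'->D->R'->C->plug->C
Char 2 ('C'): step: R->6, L=0; C->plug->C->R->H->L->C->refl->B->L'->B->R'->F->plug->F
Char 3 ('B'): step: R->7, L=0; B->plug->B->R->G->L->E->refl->G->L'->A->R'->E->plug->E
Char 4 ('F'): step: R->0, L->1 (L advanced); F->plug->F->R->E->L->E->refl->G->L'->C->R'->E->plug->E
Char 5 ('E'): step: R->1, L=1; E->plug->E->R->D->L->C->refl->B->L'->G->R'->C->plug->C
Char 6 ('B'): step: R->2, L=1; B->plug->B->R->F->L->D->refl->F->L'->H->R'->A->plug->A
Char 7 ('E'): step: R->3, L=1; E->plug->E->R->F->L->D->refl->F->L'->H->R'->B->plug->B
Char 8 ('H'): step: R->4, L=1; H->plug->H->R->D->L->C->refl->B->L'->G->R'->A->plug->A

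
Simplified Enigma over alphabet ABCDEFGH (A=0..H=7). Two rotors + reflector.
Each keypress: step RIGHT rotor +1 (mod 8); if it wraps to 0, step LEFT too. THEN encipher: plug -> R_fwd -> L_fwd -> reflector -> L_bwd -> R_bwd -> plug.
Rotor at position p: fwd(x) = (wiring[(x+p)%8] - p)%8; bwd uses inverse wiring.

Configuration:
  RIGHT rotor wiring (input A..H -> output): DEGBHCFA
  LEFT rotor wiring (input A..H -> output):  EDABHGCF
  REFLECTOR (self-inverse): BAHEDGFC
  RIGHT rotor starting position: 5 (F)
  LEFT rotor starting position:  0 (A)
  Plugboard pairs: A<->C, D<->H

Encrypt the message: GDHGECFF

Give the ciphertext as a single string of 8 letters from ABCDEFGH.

Answer: EBDHCAAB

Derivation:
Char 1 ('G'): step: R->6, L=0; G->plug->G->R->B->L->D->refl->E->L'->A->R'->E->plug->E
Char 2 ('D'): step: R->7, L=0; D->plug->H->R->G->L->C->refl->H->L'->E->R'->B->plug->B
Char 3 ('H'): step: R->0, L->1 (L advanced); H->plug->D->R->B->L->H->refl->C->L'->A->R'->H->plug->D
Char 4 ('G'): step: R->1, L=1; G->plug->G->R->H->L->D->refl->E->L'->G->R'->D->plug->H
Char 5 ('E'): step: R->2, L=1; E->plug->E->R->D->L->G->refl->F->L'->E->R'->A->plug->C
Char 6 ('C'): step: R->3, L=1; C->plug->A->R->G->L->E->refl->D->L'->H->R'->C->plug->A
Char 7 ('F'): step: R->4, L=1; F->plug->F->R->A->L->C->refl->H->L'->B->R'->C->plug->A
Char 8 ('F'): step: R->5, L=1; F->plug->F->R->B->L->H->refl->C->L'->A->R'->B->plug->B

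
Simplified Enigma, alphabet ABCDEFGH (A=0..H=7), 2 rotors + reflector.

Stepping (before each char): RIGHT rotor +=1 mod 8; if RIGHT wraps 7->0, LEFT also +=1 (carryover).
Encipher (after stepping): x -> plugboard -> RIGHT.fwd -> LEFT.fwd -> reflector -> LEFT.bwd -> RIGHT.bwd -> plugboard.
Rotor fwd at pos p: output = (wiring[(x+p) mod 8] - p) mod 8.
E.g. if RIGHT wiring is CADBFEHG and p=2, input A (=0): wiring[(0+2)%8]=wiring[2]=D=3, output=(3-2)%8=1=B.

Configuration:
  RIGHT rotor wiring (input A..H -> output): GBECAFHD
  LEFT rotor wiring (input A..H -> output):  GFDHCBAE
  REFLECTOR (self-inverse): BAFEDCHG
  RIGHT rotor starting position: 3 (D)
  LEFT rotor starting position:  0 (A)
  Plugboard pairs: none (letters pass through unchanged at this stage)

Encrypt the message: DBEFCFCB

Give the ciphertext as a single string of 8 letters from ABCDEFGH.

Answer: EFBAHABC

Derivation:
Char 1 ('D'): step: R->4, L=0; D->plug->D->R->H->L->E->refl->D->L'->C->R'->E->plug->E
Char 2 ('B'): step: R->5, L=0; B->plug->B->R->C->L->D->refl->E->L'->H->R'->F->plug->F
Char 3 ('E'): step: R->6, L=0; E->plug->E->R->G->L->A->refl->B->L'->F->R'->B->plug->B
Char 4 ('F'): step: R->7, L=0; F->plug->F->R->B->L->F->refl->C->L'->E->R'->A->plug->A
Char 5 ('C'): step: R->0, L->1 (L advanced); C->plug->C->R->E->L->A->refl->B->L'->D->R'->H->plug->H
Char 6 ('F'): step: R->1, L=1; F->plug->F->R->G->L->D->refl->E->L'->A->R'->A->plug->A
Char 7 ('C'): step: R->2, L=1; C->plug->C->R->G->L->D->refl->E->L'->A->R'->B->plug->B
Char 8 ('B'): step: R->3, L=1; B->plug->B->R->F->L->H->refl->G->L'->C->R'->C->plug->C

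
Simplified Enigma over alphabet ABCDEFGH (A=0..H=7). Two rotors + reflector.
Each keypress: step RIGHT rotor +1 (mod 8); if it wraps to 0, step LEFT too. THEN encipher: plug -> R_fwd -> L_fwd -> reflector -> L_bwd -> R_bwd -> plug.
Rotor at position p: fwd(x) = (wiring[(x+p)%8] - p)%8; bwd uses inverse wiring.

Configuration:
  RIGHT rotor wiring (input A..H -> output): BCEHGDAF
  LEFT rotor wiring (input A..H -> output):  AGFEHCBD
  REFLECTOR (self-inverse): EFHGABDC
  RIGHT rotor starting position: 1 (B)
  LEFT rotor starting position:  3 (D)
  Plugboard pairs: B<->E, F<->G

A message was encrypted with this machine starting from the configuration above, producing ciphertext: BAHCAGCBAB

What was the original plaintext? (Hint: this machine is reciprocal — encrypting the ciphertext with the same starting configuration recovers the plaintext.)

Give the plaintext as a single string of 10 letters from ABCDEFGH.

Answer: GHGBEEDCBG

Derivation:
Char 1 ('B'): step: R->2, L=3; B->plug->E->R->G->L->D->refl->G->L'->D->R'->F->plug->G
Char 2 ('A'): step: R->3, L=3; A->plug->A->R->E->L->A->refl->E->L'->B->R'->H->plug->H
Char 3 ('H'): step: R->4, L=3; H->plug->H->R->D->L->G->refl->D->L'->G->R'->F->plug->G
Char 4 ('C'): step: R->5, L=3; C->plug->C->R->A->L->B->refl->F->L'->F->R'->E->plug->B
Char 5 ('A'): step: R->6, L=3; A->plug->A->R->C->L->H->refl->C->L'->H->R'->B->plug->E
Char 6 ('G'): step: R->7, L=3; G->plug->F->R->H->L->C->refl->H->L'->C->R'->B->plug->E
Char 7 ('C'): step: R->0, L->4 (L advanced); C->plug->C->R->E->L->E->refl->A->L'->H->R'->D->plug->D
Char 8 ('B'): step: R->1, L=4; B->plug->E->R->C->L->F->refl->B->L'->G->R'->C->plug->C
Char 9 ('A'): step: R->2, L=4; A->plug->A->R->C->L->F->refl->B->L'->G->R'->E->plug->B
Char 10 ('B'): step: R->3, L=4; B->plug->E->R->C->L->F->refl->B->L'->G->R'->F->plug->G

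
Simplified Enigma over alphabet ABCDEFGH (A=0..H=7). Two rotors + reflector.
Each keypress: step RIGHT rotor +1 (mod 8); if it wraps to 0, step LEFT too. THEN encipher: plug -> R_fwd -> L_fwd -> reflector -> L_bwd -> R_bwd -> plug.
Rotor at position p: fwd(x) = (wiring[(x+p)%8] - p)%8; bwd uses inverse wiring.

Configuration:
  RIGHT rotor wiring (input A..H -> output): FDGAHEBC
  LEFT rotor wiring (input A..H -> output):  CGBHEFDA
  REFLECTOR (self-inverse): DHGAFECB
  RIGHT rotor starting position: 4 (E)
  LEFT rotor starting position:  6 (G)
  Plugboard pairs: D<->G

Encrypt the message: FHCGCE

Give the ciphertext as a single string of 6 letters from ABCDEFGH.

Char 1 ('F'): step: R->5, L=6; F->plug->F->R->B->L->C->refl->G->L'->G->R'->E->plug->E
Char 2 ('H'): step: R->6, L=6; H->plug->H->R->G->L->G->refl->C->L'->B->R'->G->plug->D
Char 3 ('C'): step: R->7, L=6; C->plug->C->R->E->L->D->refl->A->L'->D->R'->A->plug->A
Char 4 ('G'): step: R->0, L->7 (L advanced); G->plug->D->R->A->L->B->refl->H->L'->C->R'->H->plug->H
Char 5 ('C'): step: R->1, L=7; C->plug->C->R->H->L->E->refl->F->L'->F->R'->B->plug->B
Char 6 ('E'): step: R->2, L=7; E->plug->E->R->H->L->E->refl->F->L'->F->R'->C->plug->C

Answer: EDAHBC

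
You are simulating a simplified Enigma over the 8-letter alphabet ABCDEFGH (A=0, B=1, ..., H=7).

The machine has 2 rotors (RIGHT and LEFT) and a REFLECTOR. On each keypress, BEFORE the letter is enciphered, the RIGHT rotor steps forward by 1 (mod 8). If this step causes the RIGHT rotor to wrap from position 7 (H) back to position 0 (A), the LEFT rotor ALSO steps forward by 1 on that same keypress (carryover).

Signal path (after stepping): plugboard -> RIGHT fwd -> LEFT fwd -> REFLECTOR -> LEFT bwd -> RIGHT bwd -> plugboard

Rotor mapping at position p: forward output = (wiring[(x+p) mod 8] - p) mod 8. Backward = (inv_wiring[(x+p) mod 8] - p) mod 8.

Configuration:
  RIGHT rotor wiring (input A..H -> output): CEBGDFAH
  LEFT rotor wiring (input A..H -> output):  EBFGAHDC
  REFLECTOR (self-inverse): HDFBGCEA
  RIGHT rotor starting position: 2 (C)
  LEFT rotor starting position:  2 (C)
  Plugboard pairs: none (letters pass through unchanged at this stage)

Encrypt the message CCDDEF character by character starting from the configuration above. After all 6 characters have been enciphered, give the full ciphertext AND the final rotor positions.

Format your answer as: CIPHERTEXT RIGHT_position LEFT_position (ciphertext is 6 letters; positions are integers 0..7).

Char 1 ('C'): step: R->3, L=2; C->plug->C->R->C->L->G->refl->E->L'->B->R'->G->plug->G
Char 2 ('C'): step: R->4, L=2; C->plug->C->R->E->L->B->refl->D->L'->A->R'->F->plug->F
Char 3 ('D'): step: R->5, L=2; D->plug->D->R->F->L->A->refl->H->L'->H->R'->E->plug->E
Char 4 ('D'): step: R->6, L=2; D->plug->D->R->G->L->C->refl->F->L'->D->R'->E->plug->E
Char 5 ('E'): step: R->7, L=2; E->plug->E->R->H->L->H->refl->A->L'->F->R'->C->plug->C
Char 6 ('F'): step: R->0, L->3 (L advanced); F->plug->F->R->F->L->B->refl->D->L'->A->R'->G->plug->G
Final: ciphertext=GFEECG, RIGHT=0, LEFT=3

Answer: GFEECG 0 3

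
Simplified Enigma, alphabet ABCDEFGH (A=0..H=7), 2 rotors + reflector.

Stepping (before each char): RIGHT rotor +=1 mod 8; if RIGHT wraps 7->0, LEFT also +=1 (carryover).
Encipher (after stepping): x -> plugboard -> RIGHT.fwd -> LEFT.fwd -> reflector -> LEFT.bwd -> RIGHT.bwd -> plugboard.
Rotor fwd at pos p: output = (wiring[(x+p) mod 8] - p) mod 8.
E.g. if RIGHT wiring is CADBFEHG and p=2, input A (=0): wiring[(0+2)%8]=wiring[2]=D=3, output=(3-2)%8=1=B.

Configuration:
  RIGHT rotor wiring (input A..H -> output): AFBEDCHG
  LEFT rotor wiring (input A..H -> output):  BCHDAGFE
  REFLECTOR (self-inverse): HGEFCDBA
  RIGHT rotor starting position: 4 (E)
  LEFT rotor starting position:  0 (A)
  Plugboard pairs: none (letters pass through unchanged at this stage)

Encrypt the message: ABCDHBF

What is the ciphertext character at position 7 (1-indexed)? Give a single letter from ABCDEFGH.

Char 1 ('A'): step: R->5, L=0; A->plug->A->R->F->L->G->refl->B->L'->A->R'->E->plug->E
Char 2 ('B'): step: R->6, L=0; B->plug->B->R->A->L->B->refl->G->L'->F->R'->G->plug->G
Char 3 ('C'): step: R->7, L=0; C->plug->C->R->G->L->F->refl->D->L'->D->R'->G->plug->G
Char 4 ('D'): step: R->0, L->1 (L advanced); D->plug->D->R->E->L->F->refl->D->L'->G->R'->H->plug->H
Char 5 ('H'): step: R->1, L=1; H->plug->H->R->H->L->A->refl->H->L'->D->R'->C->plug->C
Char 6 ('B'): step: R->2, L=1; B->plug->B->R->C->L->C->refl->E->L'->F->R'->E->plug->E
Char 7 ('F'): step: R->3, L=1; F->plug->F->R->F->L->E->refl->C->L'->C->R'->G->plug->G

G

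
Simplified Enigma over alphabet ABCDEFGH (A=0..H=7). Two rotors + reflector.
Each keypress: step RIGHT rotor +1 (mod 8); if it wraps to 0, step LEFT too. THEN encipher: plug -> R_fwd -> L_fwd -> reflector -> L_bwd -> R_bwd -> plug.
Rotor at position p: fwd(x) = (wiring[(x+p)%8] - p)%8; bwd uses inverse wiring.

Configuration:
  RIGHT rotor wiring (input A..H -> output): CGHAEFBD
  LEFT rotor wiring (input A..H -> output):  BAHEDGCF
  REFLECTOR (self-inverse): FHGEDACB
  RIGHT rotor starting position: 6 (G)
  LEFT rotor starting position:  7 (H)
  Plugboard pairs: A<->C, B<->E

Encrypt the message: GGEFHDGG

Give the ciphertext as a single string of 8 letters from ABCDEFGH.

Char 1 ('G'): step: R->7, L=7; G->plug->G->R->G->L->H->refl->B->L'->C->R'->H->plug->H
Char 2 ('G'): step: R->0, L->0 (L advanced); G->plug->G->R->B->L->A->refl->F->L'->H->R'->C->plug->A
Char 3 ('E'): step: R->1, L=0; E->plug->B->R->G->L->C->refl->G->L'->F->R'->A->plug->C
Char 4 ('F'): step: R->2, L=0; F->plug->F->R->B->L->A->refl->F->L'->H->R'->E->plug->B
Char 5 ('H'): step: R->3, L=0; H->plug->H->R->E->L->D->refl->E->L'->D->R'->G->plug->G
Char 6 ('D'): step: R->4, L=0; D->plug->D->R->H->L->F->refl->A->L'->B->R'->B->plug->E
Char 7 ('G'): step: R->5, L=0; G->plug->G->R->D->L->E->refl->D->L'->E->R'->B->plug->E
Char 8 ('G'): step: R->6, L=0; G->plug->G->R->G->L->C->refl->G->L'->F->R'->B->plug->E

Answer: HACBGEEE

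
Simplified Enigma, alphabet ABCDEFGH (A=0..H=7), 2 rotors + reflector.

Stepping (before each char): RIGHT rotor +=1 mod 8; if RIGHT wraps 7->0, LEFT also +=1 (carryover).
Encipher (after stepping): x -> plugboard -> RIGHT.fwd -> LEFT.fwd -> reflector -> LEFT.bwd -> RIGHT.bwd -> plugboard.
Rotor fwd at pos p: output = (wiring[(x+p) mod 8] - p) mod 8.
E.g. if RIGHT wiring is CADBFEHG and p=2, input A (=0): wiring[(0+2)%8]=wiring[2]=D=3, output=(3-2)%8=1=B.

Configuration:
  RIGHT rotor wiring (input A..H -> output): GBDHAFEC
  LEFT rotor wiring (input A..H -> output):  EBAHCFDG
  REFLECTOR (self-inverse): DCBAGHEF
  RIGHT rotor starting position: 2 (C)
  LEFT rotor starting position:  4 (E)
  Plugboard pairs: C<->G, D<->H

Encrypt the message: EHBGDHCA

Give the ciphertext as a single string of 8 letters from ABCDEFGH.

Char 1 ('E'): step: R->3, L=4; E->plug->E->R->H->L->D->refl->A->L'->E->R'->A->plug->A
Char 2 ('H'): step: R->4, L=4; H->plug->D->R->G->L->E->refl->G->L'->A->R'->C->plug->G
Char 3 ('B'): step: R->5, L=4; B->plug->B->R->H->L->D->refl->A->L'->E->R'->E->plug->E
Char 4 ('G'): step: R->6, L=4; G->plug->C->R->A->L->G->refl->E->L'->G->R'->A->plug->A
Char 5 ('D'): step: R->7, L=4; D->plug->H->R->F->L->F->refl->H->L'->C->R'->C->plug->G
Char 6 ('H'): step: R->0, L->5 (L advanced); H->plug->D->R->H->L->F->refl->H->L'->D->R'->C->plug->G
Char 7 ('C'): step: R->1, L=5; C->plug->G->R->B->L->G->refl->E->L'->E->R'->E->plug->E
Char 8 ('A'): step: R->2, L=5; A->plug->A->R->B->L->G->refl->E->L'->E->R'->G->plug->C

Answer: AGEAGGEC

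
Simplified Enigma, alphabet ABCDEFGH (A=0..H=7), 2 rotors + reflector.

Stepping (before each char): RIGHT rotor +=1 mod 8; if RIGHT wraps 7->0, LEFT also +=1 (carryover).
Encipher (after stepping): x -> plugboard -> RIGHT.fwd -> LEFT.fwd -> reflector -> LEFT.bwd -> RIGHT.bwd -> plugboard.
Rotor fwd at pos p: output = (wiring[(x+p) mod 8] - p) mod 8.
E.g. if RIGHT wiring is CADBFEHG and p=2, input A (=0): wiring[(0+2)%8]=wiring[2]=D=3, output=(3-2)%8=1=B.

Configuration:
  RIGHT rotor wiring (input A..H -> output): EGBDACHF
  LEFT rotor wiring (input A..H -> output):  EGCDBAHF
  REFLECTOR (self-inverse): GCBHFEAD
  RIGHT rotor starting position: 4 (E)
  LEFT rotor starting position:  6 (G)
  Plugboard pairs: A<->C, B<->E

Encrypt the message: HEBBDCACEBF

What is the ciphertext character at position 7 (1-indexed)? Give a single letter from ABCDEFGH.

Char 1 ('H'): step: R->5, L=6; H->plug->H->R->D->L->A->refl->G->L'->C->R'->B->plug->E
Char 2 ('E'): step: R->6, L=6; E->plug->B->R->H->L->C->refl->B->L'->A->R'->D->plug->D
Char 3 ('B'): step: R->7, L=6; B->plug->E->R->E->L->E->refl->F->L'->F->R'->B->plug->E
Char 4 ('B'): step: R->0, L->7 (L advanced); B->plug->E->R->A->L->G->refl->A->L'->H->R'->G->plug->G
Char 5 ('D'): step: R->1, L=7; D->plug->D->R->H->L->A->refl->G->L'->A->R'->B->plug->E
Char 6 ('C'): step: R->2, L=7; C->plug->A->R->H->L->A->refl->G->L'->A->R'->D->plug->D
Char 7 ('A'): step: R->3, L=7; A->plug->C->R->H->L->A->refl->G->L'->A->R'->A->plug->C

C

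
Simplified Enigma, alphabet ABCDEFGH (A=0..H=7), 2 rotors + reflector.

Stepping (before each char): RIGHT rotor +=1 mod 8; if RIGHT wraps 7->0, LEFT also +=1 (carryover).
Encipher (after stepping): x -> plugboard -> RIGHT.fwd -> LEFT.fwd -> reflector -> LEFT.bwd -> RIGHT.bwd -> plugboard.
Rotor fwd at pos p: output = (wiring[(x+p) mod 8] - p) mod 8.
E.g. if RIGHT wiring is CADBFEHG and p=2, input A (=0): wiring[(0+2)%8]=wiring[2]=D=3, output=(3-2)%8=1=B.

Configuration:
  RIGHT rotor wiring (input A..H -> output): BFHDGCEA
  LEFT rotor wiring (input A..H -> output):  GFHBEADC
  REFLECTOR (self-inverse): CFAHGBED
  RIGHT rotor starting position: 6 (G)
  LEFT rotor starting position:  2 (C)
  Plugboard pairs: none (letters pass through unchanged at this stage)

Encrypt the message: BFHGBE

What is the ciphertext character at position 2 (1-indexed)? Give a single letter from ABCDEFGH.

Char 1 ('B'): step: R->7, L=2; B->plug->B->R->C->L->C->refl->A->L'->F->R'->H->plug->H
Char 2 ('F'): step: R->0, L->3 (L advanced); F->plug->F->R->C->L->F->refl->B->L'->B->R'->A->plug->A

A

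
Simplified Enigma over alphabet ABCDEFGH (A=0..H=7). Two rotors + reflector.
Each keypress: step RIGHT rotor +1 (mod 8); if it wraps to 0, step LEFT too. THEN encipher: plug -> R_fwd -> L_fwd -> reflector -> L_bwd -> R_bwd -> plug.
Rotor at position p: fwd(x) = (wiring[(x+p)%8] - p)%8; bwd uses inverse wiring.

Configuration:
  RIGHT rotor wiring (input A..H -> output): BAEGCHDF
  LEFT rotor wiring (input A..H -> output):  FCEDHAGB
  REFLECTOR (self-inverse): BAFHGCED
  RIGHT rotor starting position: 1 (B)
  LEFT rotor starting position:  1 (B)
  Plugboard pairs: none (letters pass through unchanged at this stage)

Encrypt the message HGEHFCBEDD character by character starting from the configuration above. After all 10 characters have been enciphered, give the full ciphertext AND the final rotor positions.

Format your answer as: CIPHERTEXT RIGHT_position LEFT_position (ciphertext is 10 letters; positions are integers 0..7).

Answer: CEHAEHECHE 3 2

Derivation:
Char 1 ('H'): step: R->2, L=1; H->plug->H->R->G->L->A->refl->B->L'->A->R'->C->plug->C
Char 2 ('G'): step: R->3, L=1; G->plug->G->R->F->L->F->refl->C->L'->C->R'->E->plug->E
Char 3 ('E'): step: R->4, L=1; E->plug->E->R->F->L->F->refl->C->L'->C->R'->H->plug->H
Char 4 ('H'): step: R->5, L=1; H->plug->H->R->F->L->F->refl->C->L'->C->R'->A->plug->A
Char 5 ('F'): step: R->6, L=1; F->plug->F->R->A->L->B->refl->A->L'->G->R'->E->plug->E
Char 6 ('C'): step: R->7, L=1; C->plug->C->R->B->L->D->refl->H->L'->E->R'->H->plug->H
Char 7 ('B'): step: R->0, L->2 (L advanced); B->plug->B->R->A->L->C->refl->F->L'->C->R'->E->plug->E
Char 8 ('E'): step: R->1, L=2; E->plug->E->R->G->L->D->refl->H->L'->F->R'->C->plug->C
Char 9 ('D'): step: R->2, L=2; D->plug->D->R->F->L->H->refl->D->L'->G->R'->H->plug->H
Char 10 ('D'): step: R->3, L=2; D->plug->D->R->A->L->C->refl->F->L'->C->R'->E->plug->E
Final: ciphertext=CEHAEHECHE, RIGHT=3, LEFT=2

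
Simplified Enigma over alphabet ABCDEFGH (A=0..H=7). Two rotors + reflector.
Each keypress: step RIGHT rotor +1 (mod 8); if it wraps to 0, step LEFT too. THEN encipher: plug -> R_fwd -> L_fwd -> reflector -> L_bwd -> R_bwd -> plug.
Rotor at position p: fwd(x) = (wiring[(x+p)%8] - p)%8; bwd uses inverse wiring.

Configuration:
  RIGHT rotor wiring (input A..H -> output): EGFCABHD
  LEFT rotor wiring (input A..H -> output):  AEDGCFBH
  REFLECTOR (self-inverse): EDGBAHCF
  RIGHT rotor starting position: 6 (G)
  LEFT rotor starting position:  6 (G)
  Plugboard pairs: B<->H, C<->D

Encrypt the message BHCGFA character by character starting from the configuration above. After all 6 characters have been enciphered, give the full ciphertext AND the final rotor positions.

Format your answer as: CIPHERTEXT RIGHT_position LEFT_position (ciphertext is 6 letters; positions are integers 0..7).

Char 1 ('B'): step: R->7, L=6; B->plug->H->R->A->L->D->refl->B->L'->B->R'->F->plug->F
Char 2 ('H'): step: R->0, L->7 (L advanced); H->plug->B->R->G->L->G->refl->C->L'->H->R'->G->plug->G
Char 3 ('C'): step: R->1, L=7; C->plug->D->R->H->L->C->refl->G->L'->G->R'->F->plug->F
Char 4 ('G'): step: R->2, L=7; G->plug->G->R->C->L->F->refl->H->L'->E->R'->H->plug->B
Char 5 ('F'): step: R->3, L=7; F->plug->F->R->B->L->B->refl->D->L'->F->R'->B->plug->H
Char 6 ('A'): step: R->4, L=7; A->plug->A->R->E->L->H->refl->F->L'->C->R'->F->plug->F
Final: ciphertext=FGFBHF, RIGHT=4, LEFT=7

Answer: FGFBHF 4 7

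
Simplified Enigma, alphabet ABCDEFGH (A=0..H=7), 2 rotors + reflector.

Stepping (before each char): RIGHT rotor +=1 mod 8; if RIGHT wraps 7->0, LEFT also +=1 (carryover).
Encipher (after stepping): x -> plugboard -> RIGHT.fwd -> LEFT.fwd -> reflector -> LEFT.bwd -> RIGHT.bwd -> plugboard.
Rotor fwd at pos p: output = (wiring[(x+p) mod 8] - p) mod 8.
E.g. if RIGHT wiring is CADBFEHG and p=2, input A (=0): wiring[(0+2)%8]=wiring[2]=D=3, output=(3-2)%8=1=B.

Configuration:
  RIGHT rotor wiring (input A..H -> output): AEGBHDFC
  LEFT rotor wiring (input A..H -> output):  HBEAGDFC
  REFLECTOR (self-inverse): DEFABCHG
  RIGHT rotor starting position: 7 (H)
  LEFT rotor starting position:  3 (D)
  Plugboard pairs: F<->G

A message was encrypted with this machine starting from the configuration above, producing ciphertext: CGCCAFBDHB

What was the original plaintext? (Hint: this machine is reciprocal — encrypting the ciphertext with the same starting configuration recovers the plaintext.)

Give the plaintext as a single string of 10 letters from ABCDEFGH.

Char 1 ('C'): step: R->0, L->4 (L advanced); C->plug->C->R->G->L->A->refl->D->L'->E->R'->B->plug->B
Char 2 ('G'): step: R->1, L=4; G->plug->F->R->E->L->D->refl->A->L'->G->R'->D->plug->D
Char 3 ('C'): step: R->2, L=4; C->plug->C->R->F->L->F->refl->C->L'->A->R'->F->plug->G
Char 4 ('C'): step: R->3, L=4; C->plug->C->R->A->L->C->refl->F->L'->F->R'->F->plug->G
Char 5 ('A'): step: R->4, L=4; A->plug->A->R->D->L->G->refl->H->L'->B->R'->C->plug->C
Char 6 ('F'): step: R->5, L=4; F->plug->G->R->E->L->D->refl->A->L'->G->R'->A->plug->A
Char 7 ('B'): step: R->6, L=4; B->plug->B->R->E->L->D->refl->A->L'->G->R'->D->plug->D
Char 8 ('D'): step: R->7, L=4; D->plug->D->R->H->L->E->refl->B->L'->C->R'->E->plug->E
Char 9 ('H'): step: R->0, L->5 (L advanced); H->plug->H->R->C->L->F->refl->C->L'->D->R'->F->plug->G
Char 10 ('B'): step: R->1, L=5; B->plug->B->R->F->L->H->refl->G->L'->A->R'->C->plug->C

Answer: BDGGCADEGC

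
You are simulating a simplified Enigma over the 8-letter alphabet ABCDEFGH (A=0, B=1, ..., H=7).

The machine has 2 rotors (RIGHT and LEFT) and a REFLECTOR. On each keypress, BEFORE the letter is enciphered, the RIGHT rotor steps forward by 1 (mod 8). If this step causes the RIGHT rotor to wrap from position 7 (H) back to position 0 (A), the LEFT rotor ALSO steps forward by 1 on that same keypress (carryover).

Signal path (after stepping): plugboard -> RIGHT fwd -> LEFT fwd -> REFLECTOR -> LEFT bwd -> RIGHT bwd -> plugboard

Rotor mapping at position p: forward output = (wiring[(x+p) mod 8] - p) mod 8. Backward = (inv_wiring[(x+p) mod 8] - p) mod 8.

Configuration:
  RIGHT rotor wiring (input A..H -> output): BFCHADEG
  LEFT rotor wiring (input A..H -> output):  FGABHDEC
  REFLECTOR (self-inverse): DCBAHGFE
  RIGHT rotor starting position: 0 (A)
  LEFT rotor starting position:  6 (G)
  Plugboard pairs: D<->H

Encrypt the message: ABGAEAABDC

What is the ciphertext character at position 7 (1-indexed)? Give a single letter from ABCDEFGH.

Char 1 ('A'): step: R->1, L=6; A->plug->A->R->E->L->C->refl->B->L'->G->R'->C->plug->C
Char 2 ('B'): step: R->2, L=6; B->plug->B->R->F->L->D->refl->A->L'->D->R'->H->plug->D
Char 3 ('G'): step: R->3, L=6; G->plug->G->R->C->L->H->refl->E->L'->B->R'->D->plug->H
Char 4 ('A'): step: R->4, L=6; A->plug->A->R->E->L->C->refl->B->L'->G->R'->G->plug->G
Char 5 ('E'): step: R->5, L=6; E->plug->E->R->A->L->G->refl->F->L'->H->R'->B->plug->B
Char 6 ('A'): step: R->6, L=6; A->plug->A->R->G->L->B->refl->C->L'->E->R'->E->plug->E
Char 7 ('A'): step: R->7, L=6; A->plug->A->R->H->L->F->refl->G->L'->A->R'->E->plug->E

E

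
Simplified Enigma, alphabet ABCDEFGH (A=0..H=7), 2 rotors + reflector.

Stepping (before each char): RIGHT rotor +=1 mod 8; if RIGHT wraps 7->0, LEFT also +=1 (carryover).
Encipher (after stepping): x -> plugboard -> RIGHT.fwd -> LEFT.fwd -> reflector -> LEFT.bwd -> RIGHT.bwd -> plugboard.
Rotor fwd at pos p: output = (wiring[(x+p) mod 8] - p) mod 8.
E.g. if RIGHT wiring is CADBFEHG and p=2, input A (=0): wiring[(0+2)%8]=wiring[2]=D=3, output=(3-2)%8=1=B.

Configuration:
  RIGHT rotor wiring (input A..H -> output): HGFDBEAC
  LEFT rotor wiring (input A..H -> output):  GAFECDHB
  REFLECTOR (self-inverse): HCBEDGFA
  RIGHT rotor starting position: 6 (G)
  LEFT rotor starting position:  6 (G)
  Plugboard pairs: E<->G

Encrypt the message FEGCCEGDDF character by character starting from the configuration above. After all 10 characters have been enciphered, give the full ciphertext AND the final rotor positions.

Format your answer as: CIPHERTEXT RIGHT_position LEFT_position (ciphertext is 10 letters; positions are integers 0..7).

Answer: GHBBGHAAEA 0 0

Derivation:
Char 1 ('F'): step: R->7, L=6; F->plug->F->R->C->L->A->refl->H->L'->E->R'->E->plug->G
Char 2 ('E'): step: R->0, L->7 (L advanced); E->plug->G->R->A->L->C->refl->B->L'->C->R'->H->plug->H
Char 3 ('G'): step: R->1, L=7; G->plug->E->R->D->L->G->refl->F->L'->E->R'->B->plug->B
Char 4 ('C'): step: R->2, L=7; C->plug->C->R->H->L->A->refl->H->L'->B->R'->B->plug->B
Char 5 ('C'): step: R->3, L=7; C->plug->C->R->B->L->H->refl->A->L'->H->R'->E->plug->G
Char 6 ('E'): step: R->4, L=7; E->plug->G->R->B->L->H->refl->A->L'->H->R'->H->plug->H
Char 7 ('G'): step: R->5, L=7; G->plug->E->R->B->L->H->refl->A->L'->H->R'->A->plug->A
Char 8 ('D'): step: R->6, L=7; D->plug->D->R->A->L->C->refl->B->L'->C->R'->A->plug->A
Char 9 ('D'): step: R->7, L=7; D->plug->D->R->G->L->E->refl->D->L'->F->R'->G->plug->E
Char 10 ('F'): step: R->0, L->0 (L advanced); F->plug->F->R->E->L->C->refl->B->L'->H->R'->A->plug->A
Final: ciphertext=GHBBGHAAEA, RIGHT=0, LEFT=0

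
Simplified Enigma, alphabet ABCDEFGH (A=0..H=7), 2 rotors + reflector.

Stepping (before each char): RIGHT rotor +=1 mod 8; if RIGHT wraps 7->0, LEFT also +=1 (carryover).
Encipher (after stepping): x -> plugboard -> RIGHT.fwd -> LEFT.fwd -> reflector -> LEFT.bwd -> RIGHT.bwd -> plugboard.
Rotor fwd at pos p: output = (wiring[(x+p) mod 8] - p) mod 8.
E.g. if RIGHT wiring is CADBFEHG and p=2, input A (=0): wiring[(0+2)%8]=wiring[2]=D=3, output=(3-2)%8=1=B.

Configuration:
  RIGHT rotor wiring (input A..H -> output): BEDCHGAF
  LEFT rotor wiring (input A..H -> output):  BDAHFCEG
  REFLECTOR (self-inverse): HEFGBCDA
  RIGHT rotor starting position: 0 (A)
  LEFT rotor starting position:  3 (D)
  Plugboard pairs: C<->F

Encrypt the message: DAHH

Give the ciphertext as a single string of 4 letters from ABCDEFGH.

Char 1 ('D'): step: R->1, L=3; D->plug->D->R->G->L->A->refl->H->L'->C->R'->B->plug->B
Char 2 ('A'): step: R->2, L=3; A->plug->A->R->B->L->C->refl->F->L'->H->R'->G->plug->G
Char 3 ('H'): step: R->3, L=3; H->plug->H->R->A->L->E->refl->B->L'->D->R'->C->plug->F
Char 4 ('H'): step: R->4, L=3; H->plug->H->R->G->L->A->refl->H->L'->C->R'->B->plug->B

Answer: BGFB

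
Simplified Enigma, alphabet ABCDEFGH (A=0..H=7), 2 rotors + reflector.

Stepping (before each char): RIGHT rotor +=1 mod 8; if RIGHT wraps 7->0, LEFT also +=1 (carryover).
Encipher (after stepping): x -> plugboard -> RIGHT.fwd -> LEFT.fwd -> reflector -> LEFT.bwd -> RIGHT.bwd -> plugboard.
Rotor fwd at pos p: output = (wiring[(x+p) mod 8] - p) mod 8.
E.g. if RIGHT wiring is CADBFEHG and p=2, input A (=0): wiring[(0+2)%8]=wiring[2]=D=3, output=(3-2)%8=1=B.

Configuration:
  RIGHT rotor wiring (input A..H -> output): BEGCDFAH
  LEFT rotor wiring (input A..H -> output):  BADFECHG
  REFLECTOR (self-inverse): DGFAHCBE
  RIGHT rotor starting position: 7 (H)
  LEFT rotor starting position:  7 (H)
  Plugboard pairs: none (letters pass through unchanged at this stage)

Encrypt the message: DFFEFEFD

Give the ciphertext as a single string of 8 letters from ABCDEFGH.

Char 1 ('D'): step: R->0, L->0 (L advanced); D->plug->D->R->C->L->D->refl->A->L'->B->R'->A->plug->A
Char 2 ('F'): step: R->1, L=0; F->plug->F->R->H->L->G->refl->B->L'->A->R'->H->plug->H
Char 3 ('F'): step: R->2, L=0; F->plug->F->R->F->L->C->refl->F->L'->D->R'->D->plug->D
Char 4 ('E'): step: R->3, L=0; E->plug->E->R->E->L->E->refl->H->L'->G->R'->F->plug->F
Char 5 ('F'): step: R->4, L=0; F->plug->F->R->A->L->B->refl->G->L'->H->R'->A->plug->A
Char 6 ('E'): step: R->5, L=0; E->plug->E->R->H->L->G->refl->B->L'->A->R'->A->plug->A
Char 7 ('F'): step: R->6, L=0; F->plug->F->R->E->L->E->refl->H->L'->G->R'->D->plug->D
Char 8 ('D'): step: R->7, L=0; D->plug->D->R->H->L->G->refl->B->L'->A->R'->A->plug->A

Answer: AHDFAADA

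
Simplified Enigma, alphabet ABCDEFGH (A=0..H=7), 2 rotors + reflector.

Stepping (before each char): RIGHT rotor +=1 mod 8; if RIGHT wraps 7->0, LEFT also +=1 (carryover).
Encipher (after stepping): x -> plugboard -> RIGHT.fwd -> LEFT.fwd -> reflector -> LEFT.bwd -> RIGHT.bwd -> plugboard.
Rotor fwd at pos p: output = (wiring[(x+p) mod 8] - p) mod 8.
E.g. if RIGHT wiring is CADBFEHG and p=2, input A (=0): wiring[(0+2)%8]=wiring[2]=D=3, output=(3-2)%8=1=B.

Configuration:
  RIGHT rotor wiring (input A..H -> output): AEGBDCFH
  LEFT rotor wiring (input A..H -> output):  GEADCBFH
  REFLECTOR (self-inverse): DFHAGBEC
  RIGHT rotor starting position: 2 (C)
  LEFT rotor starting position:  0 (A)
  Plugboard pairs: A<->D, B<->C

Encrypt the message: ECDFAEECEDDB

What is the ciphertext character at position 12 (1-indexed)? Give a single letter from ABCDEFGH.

Char 1 ('E'): step: R->3, L=0; E->plug->E->R->E->L->C->refl->H->L'->H->R'->C->plug->B
Char 2 ('C'): step: R->4, L=0; C->plug->B->R->G->L->F->refl->B->L'->F->R'->H->plug->H
Char 3 ('D'): step: R->5, L=0; D->plug->A->R->F->L->B->refl->F->L'->G->R'->H->plug->H
Char 4 ('F'): step: R->6, L=0; F->plug->F->R->D->L->D->refl->A->L'->C->R'->C->plug->B
Char 5 ('A'): step: R->7, L=0; A->plug->D->R->H->L->H->refl->C->L'->E->R'->F->plug->F
Char 6 ('E'): step: R->0, L->1 (L advanced); E->plug->E->R->D->L->B->refl->F->L'->H->R'->H->plug->H
Char 7 ('E'): step: R->1, L=1; E->plug->E->R->B->L->H->refl->C->L'->C->R'->D->plug->A
Char 8 ('C'): step: R->2, L=1; C->plug->B->R->H->L->F->refl->B->L'->D->R'->E->plug->E
Char 9 ('E'): step: R->3, L=1; E->plug->E->R->E->L->A->refl->D->L'->A->R'->B->plug->C
Char 10 ('D'): step: R->4, L=1; D->plug->A->R->H->L->F->refl->B->L'->D->R'->D->plug->A
Char 11 ('D'): step: R->5, L=1; D->plug->A->R->F->L->E->refl->G->L'->G->R'->H->plug->H
Char 12 ('B'): step: R->6, L=1; B->plug->C->R->C->L->C->refl->H->L'->B->R'->B->plug->C

C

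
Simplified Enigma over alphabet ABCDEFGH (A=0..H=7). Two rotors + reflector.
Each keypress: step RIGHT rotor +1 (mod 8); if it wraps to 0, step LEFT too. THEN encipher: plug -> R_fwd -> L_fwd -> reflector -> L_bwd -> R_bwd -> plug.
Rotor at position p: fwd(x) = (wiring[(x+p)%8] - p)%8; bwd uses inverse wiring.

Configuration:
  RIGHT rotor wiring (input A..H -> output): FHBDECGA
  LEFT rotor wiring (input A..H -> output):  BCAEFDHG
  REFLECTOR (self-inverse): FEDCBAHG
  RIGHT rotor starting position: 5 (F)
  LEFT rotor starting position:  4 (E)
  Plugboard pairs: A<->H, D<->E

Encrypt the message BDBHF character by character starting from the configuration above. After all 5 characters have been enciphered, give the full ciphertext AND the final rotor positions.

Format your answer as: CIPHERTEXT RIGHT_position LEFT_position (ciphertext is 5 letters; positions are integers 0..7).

Char 1 ('B'): step: R->6, L=4; B->plug->B->R->C->L->D->refl->C->L'->D->R'->E->plug->D
Char 2 ('D'): step: R->7, L=4; D->plug->E->R->E->L->F->refl->A->L'->H->R'->H->plug->A
Char 3 ('B'): step: R->0, L->5 (L advanced); B->plug->B->R->H->L->A->refl->F->L'->E->R'->E->plug->D
Char 4 ('H'): step: R->1, L=5; H->plug->A->R->G->L->H->refl->G->L'->A->R'->B->plug->B
Char 5 ('F'): step: R->2, L=5; F->plug->F->R->G->L->H->refl->G->L'->A->R'->D->plug->E
Final: ciphertext=DADBE, RIGHT=2, LEFT=5

Answer: DADBE 2 5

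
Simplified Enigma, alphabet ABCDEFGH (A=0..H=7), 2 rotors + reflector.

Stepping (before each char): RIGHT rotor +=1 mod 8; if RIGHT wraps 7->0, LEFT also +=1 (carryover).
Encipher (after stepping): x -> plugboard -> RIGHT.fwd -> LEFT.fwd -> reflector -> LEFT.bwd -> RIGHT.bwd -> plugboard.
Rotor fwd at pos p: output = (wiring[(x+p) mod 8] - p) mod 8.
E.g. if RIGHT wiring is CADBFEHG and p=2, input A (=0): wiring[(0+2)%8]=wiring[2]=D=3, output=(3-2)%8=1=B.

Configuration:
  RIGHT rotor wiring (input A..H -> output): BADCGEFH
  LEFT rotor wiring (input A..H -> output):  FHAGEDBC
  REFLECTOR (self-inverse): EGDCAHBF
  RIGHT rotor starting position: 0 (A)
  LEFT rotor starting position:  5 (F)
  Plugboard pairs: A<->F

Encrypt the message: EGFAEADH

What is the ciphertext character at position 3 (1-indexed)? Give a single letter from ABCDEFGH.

Char 1 ('E'): step: R->1, L=5; E->plug->E->R->D->L->A->refl->E->L'->B->R'->C->plug->C
Char 2 ('G'): step: R->2, L=5; G->plug->G->R->H->L->H->refl->F->L'->C->R'->D->plug->D
Char 3 ('F'): step: R->3, L=5; F->plug->A->R->H->L->H->refl->F->L'->C->R'->D->plug->D

D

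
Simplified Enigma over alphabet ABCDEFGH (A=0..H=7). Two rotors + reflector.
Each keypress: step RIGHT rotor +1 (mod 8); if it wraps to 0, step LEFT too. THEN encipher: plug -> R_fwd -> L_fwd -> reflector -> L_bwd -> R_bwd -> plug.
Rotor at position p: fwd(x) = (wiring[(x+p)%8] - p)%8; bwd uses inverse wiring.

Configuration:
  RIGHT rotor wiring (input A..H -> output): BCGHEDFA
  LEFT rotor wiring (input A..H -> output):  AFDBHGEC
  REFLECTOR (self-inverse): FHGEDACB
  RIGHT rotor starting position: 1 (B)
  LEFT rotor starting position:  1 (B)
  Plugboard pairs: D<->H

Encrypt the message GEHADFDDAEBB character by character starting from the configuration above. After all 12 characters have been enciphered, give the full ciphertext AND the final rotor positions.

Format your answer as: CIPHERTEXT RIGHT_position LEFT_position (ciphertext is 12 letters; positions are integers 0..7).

Answer: FCGDEEAAFHDF 5 2

Derivation:
Char 1 ('G'): step: R->2, L=1; G->plug->G->R->H->L->H->refl->B->L'->G->R'->F->plug->F
Char 2 ('E'): step: R->3, L=1; E->plug->E->R->F->L->D->refl->E->L'->A->R'->C->plug->C
Char 3 ('H'): step: R->4, L=1; H->plug->D->R->E->L->F->refl->A->L'->C->R'->G->plug->G
Char 4 ('A'): step: R->5, L=1; A->plug->A->R->G->L->B->refl->H->L'->H->R'->H->plug->D
Char 5 ('D'): step: R->6, L=1; D->plug->H->R->F->L->D->refl->E->L'->A->R'->E->plug->E
Char 6 ('F'): step: R->7, L=1; F->plug->F->R->F->L->D->refl->E->L'->A->R'->E->plug->E
Char 7 ('D'): step: R->0, L->2 (L advanced); D->plug->H->R->A->L->B->refl->H->L'->B->R'->A->plug->A
Char 8 ('D'): step: R->1, L=2; D->plug->H->R->A->L->B->refl->H->L'->B->R'->A->plug->A
Char 9 ('A'): step: R->2, L=2; A->plug->A->R->E->L->C->refl->G->L'->G->R'->F->plug->F
Char 10 ('E'): step: R->3, L=2; E->plug->E->R->F->L->A->refl->F->L'->C->R'->D->plug->H
Char 11 ('B'): step: R->4, L=2; B->plug->B->R->H->L->D->refl->E->L'->D->R'->H->plug->D
Char 12 ('B'): step: R->5, L=2; B->plug->B->R->A->L->B->refl->H->L'->B->R'->F->plug->F
Final: ciphertext=FCGDEEAAFHDF, RIGHT=5, LEFT=2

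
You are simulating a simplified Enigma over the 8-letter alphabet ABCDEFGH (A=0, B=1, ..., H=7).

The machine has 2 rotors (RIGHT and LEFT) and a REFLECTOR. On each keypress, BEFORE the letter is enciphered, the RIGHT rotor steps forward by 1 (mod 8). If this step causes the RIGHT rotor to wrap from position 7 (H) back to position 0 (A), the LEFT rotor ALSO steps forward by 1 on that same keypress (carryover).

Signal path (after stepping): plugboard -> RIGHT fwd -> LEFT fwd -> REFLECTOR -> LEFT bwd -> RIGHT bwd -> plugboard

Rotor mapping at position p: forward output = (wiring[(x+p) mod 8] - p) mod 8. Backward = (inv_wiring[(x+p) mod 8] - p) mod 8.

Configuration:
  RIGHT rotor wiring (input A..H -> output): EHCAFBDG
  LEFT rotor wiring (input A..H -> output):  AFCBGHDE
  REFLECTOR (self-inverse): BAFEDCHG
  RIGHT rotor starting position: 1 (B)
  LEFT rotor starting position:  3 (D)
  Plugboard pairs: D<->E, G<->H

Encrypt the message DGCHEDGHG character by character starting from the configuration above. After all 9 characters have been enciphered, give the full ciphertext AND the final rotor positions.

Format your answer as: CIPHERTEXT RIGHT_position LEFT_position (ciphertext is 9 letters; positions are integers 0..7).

Answer: HEDAFHCGC 2 4

Derivation:
Char 1 ('D'): step: R->2, L=3; D->plug->E->R->B->L->D->refl->E->L'->C->R'->G->plug->H
Char 2 ('G'): step: R->3, L=3; G->plug->H->R->H->L->H->refl->G->L'->A->R'->D->plug->E
Char 3 ('C'): step: R->4, L=3; C->plug->C->R->H->L->H->refl->G->L'->A->R'->E->plug->D
Char 4 ('H'): step: R->5, L=3; H->plug->G->R->D->L->A->refl->B->L'->E->R'->A->plug->A
Char 5 ('E'): step: R->6, L=3; E->plug->D->R->B->L->D->refl->E->L'->C->R'->F->plug->F
Char 6 ('D'): step: R->7, L=3; D->plug->E->R->B->L->D->refl->E->L'->C->R'->G->plug->H
Char 7 ('G'): step: R->0, L->4 (L advanced); G->plug->H->R->G->L->G->refl->H->L'->C->R'->C->plug->C
Char 8 ('H'): step: R->1, L=4; H->plug->G->R->F->L->B->refl->A->L'->D->R'->H->plug->G
Char 9 ('G'): step: R->2, L=4; G->plug->H->R->F->L->B->refl->A->L'->D->R'->C->plug->C
Final: ciphertext=HEDAFHCGC, RIGHT=2, LEFT=4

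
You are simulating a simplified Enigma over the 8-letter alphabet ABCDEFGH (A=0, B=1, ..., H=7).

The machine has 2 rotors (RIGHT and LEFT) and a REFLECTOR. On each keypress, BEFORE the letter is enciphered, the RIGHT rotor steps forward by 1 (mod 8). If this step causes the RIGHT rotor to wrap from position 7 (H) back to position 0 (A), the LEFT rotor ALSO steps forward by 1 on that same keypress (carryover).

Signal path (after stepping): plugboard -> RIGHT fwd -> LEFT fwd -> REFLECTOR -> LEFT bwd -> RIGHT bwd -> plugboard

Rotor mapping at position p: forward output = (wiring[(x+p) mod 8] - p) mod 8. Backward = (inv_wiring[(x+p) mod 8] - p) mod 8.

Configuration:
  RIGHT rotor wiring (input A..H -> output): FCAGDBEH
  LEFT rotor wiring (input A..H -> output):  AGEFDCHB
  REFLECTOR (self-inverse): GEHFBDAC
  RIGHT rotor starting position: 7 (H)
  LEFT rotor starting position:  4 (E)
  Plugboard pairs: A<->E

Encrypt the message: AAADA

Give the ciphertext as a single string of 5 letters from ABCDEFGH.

Char 1 ('A'): step: R->0, L->5 (L advanced); A->plug->E->R->D->L->D->refl->F->L'->A->R'->C->plug->C
Char 2 ('A'): step: R->1, L=5; A->plug->E->R->A->L->F->refl->D->L'->D->R'->F->plug->F
Char 3 ('A'): step: R->2, L=5; A->plug->E->R->C->L->E->refl->B->L'->E->R'->B->plug->B
Char 4 ('D'): step: R->3, L=5; D->plug->D->R->B->L->C->refl->H->L'->F->R'->H->plug->H
Char 5 ('A'): step: R->4, L=5; A->plug->E->R->B->L->C->refl->H->L'->F->R'->B->plug->B

Answer: CFBHB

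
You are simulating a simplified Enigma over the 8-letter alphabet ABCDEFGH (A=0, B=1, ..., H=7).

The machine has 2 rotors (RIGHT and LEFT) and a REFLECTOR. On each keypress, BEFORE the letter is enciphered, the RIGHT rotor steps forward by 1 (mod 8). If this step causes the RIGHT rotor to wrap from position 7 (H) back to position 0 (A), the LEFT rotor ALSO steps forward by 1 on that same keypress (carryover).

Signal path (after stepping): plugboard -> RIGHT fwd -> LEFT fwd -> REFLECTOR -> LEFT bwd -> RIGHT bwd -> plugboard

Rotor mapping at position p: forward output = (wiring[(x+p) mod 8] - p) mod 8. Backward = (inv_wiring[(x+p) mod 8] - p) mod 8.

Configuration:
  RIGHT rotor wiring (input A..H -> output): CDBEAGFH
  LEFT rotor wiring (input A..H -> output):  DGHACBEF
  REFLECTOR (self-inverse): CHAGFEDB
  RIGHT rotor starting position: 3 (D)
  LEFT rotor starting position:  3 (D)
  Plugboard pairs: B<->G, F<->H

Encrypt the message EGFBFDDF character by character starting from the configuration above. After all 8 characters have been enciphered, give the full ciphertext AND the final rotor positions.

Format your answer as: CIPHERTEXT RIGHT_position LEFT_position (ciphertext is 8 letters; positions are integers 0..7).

Answer: GBAACFEB 3 4

Derivation:
Char 1 ('E'): step: R->4, L=3; E->plug->E->R->G->L->D->refl->G->L'->C->R'->B->plug->G
Char 2 ('G'): step: R->5, L=3; G->plug->B->R->A->L->F->refl->E->L'->H->R'->G->plug->B
Char 3 ('F'): step: R->6, L=3; F->plug->H->R->A->L->F->refl->E->L'->H->R'->A->plug->A
Char 4 ('B'): step: R->7, L=3; B->plug->G->R->H->L->E->refl->F->L'->A->R'->A->plug->A
Char 5 ('F'): step: R->0, L->4 (L advanced); F->plug->H->R->H->L->E->refl->F->L'->B->R'->C->plug->C
Char 6 ('D'): step: R->1, L=4; D->plug->D->R->H->L->E->refl->F->L'->B->R'->H->plug->F
Char 7 ('D'): step: R->2, L=4; D->plug->D->R->E->L->H->refl->B->L'->D->R'->E->plug->E
Char 8 ('F'): step: R->3, L=4; F->plug->H->R->G->L->D->refl->G->L'->A->R'->G->plug->B
Final: ciphertext=GBAACFEB, RIGHT=3, LEFT=4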